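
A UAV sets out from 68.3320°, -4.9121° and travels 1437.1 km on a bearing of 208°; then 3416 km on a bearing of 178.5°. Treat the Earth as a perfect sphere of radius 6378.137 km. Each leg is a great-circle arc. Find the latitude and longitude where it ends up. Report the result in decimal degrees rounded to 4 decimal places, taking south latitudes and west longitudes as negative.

latitude 25.7292°, longitude -14.9908°

Apply the spherical direct solution leg by leg, carrying full precision between legs.
Leg 1: from (68.3320°, -4.9121°), δ = 1437.1/6378.137 = 0.225317 rad, θ = 208° → φ = 56.4095°, λ = -15.8405°.
Leg 2: from (56.4095°, -15.8405°), δ = 3416/6378.137 = 0.535580 rad, θ = 178.5° → φ = 25.7292°, λ = -14.9908°.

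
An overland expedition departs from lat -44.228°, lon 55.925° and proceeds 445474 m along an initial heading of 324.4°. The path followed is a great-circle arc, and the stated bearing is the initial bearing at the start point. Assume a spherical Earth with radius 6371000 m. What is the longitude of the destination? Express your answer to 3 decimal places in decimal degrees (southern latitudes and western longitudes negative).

longitude 52.839°

Angular distance δ = d/R = 445474 / 6371000 = 0.069922 rad.
Converting: φ₁ = -0.771924 rad, θ = 5.661848 rad.
Destination latitude: φ₂ = arcsin( sin φ₁ cos δ + cos φ₁ sin δ cos θ ) = arcsin(-0.655104) = -40.928°.
Then Δλ = atan2(-0.029143, 0.540611) = -0.053855 rad, from sin θ sin δ cos φ₁ over cos δ − sin φ₁ sin φ₂.
Hence λ₂ = 55.925° + -3.086° = 52.839°.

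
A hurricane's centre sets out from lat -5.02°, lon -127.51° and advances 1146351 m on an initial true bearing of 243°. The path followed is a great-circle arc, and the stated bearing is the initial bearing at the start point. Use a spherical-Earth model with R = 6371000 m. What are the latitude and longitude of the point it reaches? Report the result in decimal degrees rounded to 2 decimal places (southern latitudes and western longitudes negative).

δ = 1146351/6371000 = 0.179933 rad (10.3094°).
With φ₁ = -5.02° = -0.087616 rad and θ = 243° = 4.241150 rad:
sin φ₂ = sin φ₁ cos δ + cos φ₁ sin δ cos θ = (-0.087503)(0.983856) + (0.996164)(0.178963)(-0.453990) = -0.167027
φ₂ = asin(-0.167027) = -0.167813 rad = -9.61°.
Then Δλ = atan2(-0.158846, 0.969240) = -0.162443 rad, from sin θ sin δ cos φ₁ over cos δ − sin φ₁ sin φ₂.
λ₂ = λ₁ + Δλ = -136.82°.

latitude -9.61°, longitude -136.82°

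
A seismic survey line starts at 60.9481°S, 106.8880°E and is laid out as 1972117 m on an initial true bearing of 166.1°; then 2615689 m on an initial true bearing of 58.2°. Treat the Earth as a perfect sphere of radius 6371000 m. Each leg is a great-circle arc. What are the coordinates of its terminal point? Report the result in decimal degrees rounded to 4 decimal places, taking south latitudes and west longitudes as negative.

latitude -58.1587°, longitude 166.6342°

Apply the spherical direct solution leg by leg, carrying full precision between legs.
Leg 1: from (-60.9481°, 106.8880°), δ = 1972117/6371000 = 0.309546 rad, θ = 166.1° → φ = -77.4818°, λ = 126.6202°.
Leg 2: from (-77.4818°, 126.6202°), δ = 2615689/6371000 = 0.410562 rad, θ = 58.2° → φ = -58.1587°, λ = 166.6342°.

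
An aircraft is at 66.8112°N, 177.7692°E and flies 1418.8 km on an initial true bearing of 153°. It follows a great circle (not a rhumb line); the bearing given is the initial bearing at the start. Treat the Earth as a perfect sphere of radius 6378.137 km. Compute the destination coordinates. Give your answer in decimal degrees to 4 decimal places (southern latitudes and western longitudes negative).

latitude 55.0009°, longitude -172.1740°

Angular distance δ = d/R = 1418.8 / 6378.137 = 0.222447 rad.
With φ₁ = 66.8112° = 1.166075 rad and θ = 153° = 2.670354 rad:
Applying the spherical law of cosines for sides, sin φ₂ = sin φ₁ cos δ + cos φ₁ sin δ cos θ = 0.819161, so φ₂ = 55.0009°.
Then Δλ = atan2(0.039439, 0.222378) = 0.175524 rad, from sin θ sin δ cos φ₁ over cos δ − sin φ₁ sin φ₂.
λ₂ = 177.7692° + 10.0568° = 187.8260°, normalized to (−180°, 180°] → -172.1740°.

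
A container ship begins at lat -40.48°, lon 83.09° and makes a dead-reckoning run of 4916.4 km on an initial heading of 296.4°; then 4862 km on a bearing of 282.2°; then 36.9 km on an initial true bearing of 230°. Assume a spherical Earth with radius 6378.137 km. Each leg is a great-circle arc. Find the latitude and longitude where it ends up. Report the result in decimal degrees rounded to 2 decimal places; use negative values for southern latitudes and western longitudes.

latitude -1.61°, longitude 0.48°

Apply the spherical direct solution leg by leg, carrying full precision between legs.
Leg 1: from (-40.48°, 83.09°), δ = 4916.4/6378.137 = 0.770821 rad, θ = 296.4° → φ = -13.30°, λ = 43.20°.
Leg 2: from (-13.30°, 43.20°), δ = 4862/6378.137 = 0.762292 rad, θ = 282.2° → φ = -1.40°, λ = 0.74°.
Leg 3: from (-1.40°, 0.74°), δ = 36.9/6378.137 = 0.005785 rad, θ = 230° → φ = -1.61°, λ = 0.48°.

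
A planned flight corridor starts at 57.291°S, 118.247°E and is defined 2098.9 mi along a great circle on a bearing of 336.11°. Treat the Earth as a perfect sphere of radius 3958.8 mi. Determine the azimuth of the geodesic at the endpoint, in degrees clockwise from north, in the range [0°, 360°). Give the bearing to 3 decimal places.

final bearing 345.591°

δ = 2098.9/3958.8 = 0.530186 rad (30.3774°).
Start latitude φ₁ = -0.999917 rad; initial bearing θ = 5.866226 rad.
Destination latitude: φ₂ = arcsin( sin φ₁ cos δ + cos φ₁ sin δ cos θ ) = arcsin(-0.476058) = -28.428°.
Then Δλ = atan2(-0.110667, 0.462145) = -0.235037 rad, from sin θ sin δ cos φ₁ over cos δ − sin φ₁ sin φ₂.
λ₂ = λ₁ + Δλ = 104.780°.
The forward bearing on arrival equals the back-azimuth from the destination plus 180°.
Back-azimuth from P₂ (-28.428°, 104.780°) to P₁ (-57.291°, 118.247°), with Δλ' = λ₁ − λ₂ = 13.467°: atan2( sin Δλ' cos φ₁ , cos φ₂ sin φ₁ − sin φ₂ cos φ₁ cos Δλ' ) = 165.591°.
Final bearing = (165.591° + 180°) mod 360° = 345.591°.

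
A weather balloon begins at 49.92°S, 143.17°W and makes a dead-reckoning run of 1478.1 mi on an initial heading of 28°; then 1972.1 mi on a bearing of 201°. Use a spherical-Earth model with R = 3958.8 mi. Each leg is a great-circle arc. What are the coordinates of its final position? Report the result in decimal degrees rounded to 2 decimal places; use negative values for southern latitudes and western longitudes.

Apply the spherical direct solution leg by leg, carrying full precision between legs.
Leg 1: from (-49.92°, -143.17°), δ = 1478.1/3958.8 = 0.373371 rad, θ = 28° → φ = -30.34°, λ = -131.73°.
Leg 2: from (-30.34°, -131.73°), δ = 1972.1/3958.8 = 0.498156 rad, θ = 201° → φ = -55.96°, λ = -149.54°.

latitude -55.96°, longitude -149.54°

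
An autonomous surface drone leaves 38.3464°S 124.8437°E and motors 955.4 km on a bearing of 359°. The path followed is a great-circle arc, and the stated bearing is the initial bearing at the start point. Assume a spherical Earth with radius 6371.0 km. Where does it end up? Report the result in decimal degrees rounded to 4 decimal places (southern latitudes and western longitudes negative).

latitude -29.7555°, longitude 124.6716°

δ = 955.4/6371 = 0.149961 rad (8.5921°).
With φ₁ = -38.3464° = -0.669271 rad and θ = 359° = 6.265732 rad:
Destination latitude: φ₂ = arcsin( sin φ₁ cos δ + cos φ₁ sin δ cos θ ) = arcsin(-0.496299) = -29.7555°.
Δλ = atan2( sin θ sin δ cos φ₁ , cos δ − sin φ₁ sin φ₂ ) = atan2(-0.002045, 0.680866) = -0.003003 rad = -0.1721°.
Hence λ₂ = 124.8437° + -0.1721° = 124.6716°.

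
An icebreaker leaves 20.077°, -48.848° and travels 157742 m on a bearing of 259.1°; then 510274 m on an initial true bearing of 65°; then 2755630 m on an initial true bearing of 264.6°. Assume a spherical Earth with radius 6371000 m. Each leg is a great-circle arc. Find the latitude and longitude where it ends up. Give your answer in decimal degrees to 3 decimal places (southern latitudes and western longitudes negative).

latitude 17.387°, longitude -71.784°

Apply the spherical direct solution leg by leg, carrying full precision between legs.
Leg 1: from (20.077°, -48.848°), δ = 157742/6371000 = 0.024759 rad, θ = 259.1° → φ = 19.803°, λ = -50.329°.
Leg 2: from (19.803°, -50.329°), δ = 510274/6371000 = 0.080093 rad, θ = 65° → φ = 21.685°, λ = -45.853°.
Leg 3: from (21.685°, -45.853°), δ = 2755630/6371000 = 0.432527 rad, θ = 264.6° → φ = 17.387°, λ = -71.784°.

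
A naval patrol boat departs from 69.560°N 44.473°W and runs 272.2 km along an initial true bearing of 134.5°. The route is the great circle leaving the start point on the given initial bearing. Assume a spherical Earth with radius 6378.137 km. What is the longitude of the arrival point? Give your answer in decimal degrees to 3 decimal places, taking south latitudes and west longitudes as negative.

longitude -39.857°

Angular distance δ = d/R = 272.2 / 6378.137 = 0.042677 rad.
Start latitude φ₁ = 1.214051 rad; initial bearing θ = 2.347468 rad.
Destination latitude: φ₂ = arcsin( sin φ₁ cos δ + cos φ₁ sin δ cos θ ) = arcsin(0.925742) = 67.781°.
Δλ = atan2( sin θ sin δ cos φ₁ , cos δ − sin φ₁ sin φ₂ ) = atan2(0.010627, 0.131634) = 0.080557 rad = 4.616°.
λ₂ = -44.473° + 4.616° = -39.857°.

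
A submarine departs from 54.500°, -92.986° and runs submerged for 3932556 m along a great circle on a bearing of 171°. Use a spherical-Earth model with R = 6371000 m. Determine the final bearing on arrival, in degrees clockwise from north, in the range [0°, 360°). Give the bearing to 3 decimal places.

final bearing 174.474°

Angular distance δ = d/R = 3932556 / 6371000 = 0.617259 rad.
Start latitude φ₁ = 0.951204 rad; initial bearing θ = 2.984513 rad.
Applying the spherical law of cosines for sides, sin φ₂ = sin φ₁ cos δ + cos φ₁ sin δ cos θ = 0.331911, so φ₂ = 19.385°.
Δλ = atan2( sin θ sin δ cos φ₁ , cos δ − sin φ₁ sin φ₂ ) = atan2(0.052580, 0.545254) = 0.096134 rad = 5.508°.
λ₂ = λ₁ + Δλ = -87.478°.
The forward bearing on arrival equals the back-azimuth from the destination plus 180°.
Back-azimuth from P₂ (19.385°, -87.478°) to P₁ (54.500°, -92.986°), with Δλ' = λ₁ − λ₂ = -5.508°: atan2( sin Δλ' cos φ₁ , cos φ₂ sin φ₁ − sin φ₂ cos φ₁ cos Δλ' ) = 354.474°.
Final bearing = (354.474° + 180°) mod 360° = 174.474°.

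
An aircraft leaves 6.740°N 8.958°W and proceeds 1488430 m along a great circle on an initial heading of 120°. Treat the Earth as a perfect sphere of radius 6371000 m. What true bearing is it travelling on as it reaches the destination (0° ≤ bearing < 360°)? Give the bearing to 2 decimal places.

Central angle δ = d/R = 0.233626 rad.
With φ₁ = 6.740° = 0.117635 rad and θ = 120° = 2.094395 rad:
Destination latitude: φ₂ = arcsin( sin φ₁ cos δ + cos φ₁ sin δ cos θ ) = arcsin(-0.000778) = -0.045°.
For the longitude increment, Δλ = atan2( sin θ sin δ cos φ₁, cos δ − sin φ₁ sin φ₂ ) = atan2(0.199105, 0.972925) = 11.566°.
Hence λ₂ = -8.958° + 11.566° = 2.608°.
The forward bearing on arrival equals the back-azimuth from the destination plus 180°.
Back-azimuth from P₂ (-0.04°, 2.61°) to P₁ (6.74°, -8.96°), with Δλ' = λ₁ − λ₂ = -11.57°: atan2( sin Δλ' cos φ₁ , cos φ₂ sin φ₁ − sin φ₂ cos φ₁ cos Δλ' ) = 300.68°.
Final bearing = (300.68° + 180°) mod 360° = 120.68°.

final bearing 120.68°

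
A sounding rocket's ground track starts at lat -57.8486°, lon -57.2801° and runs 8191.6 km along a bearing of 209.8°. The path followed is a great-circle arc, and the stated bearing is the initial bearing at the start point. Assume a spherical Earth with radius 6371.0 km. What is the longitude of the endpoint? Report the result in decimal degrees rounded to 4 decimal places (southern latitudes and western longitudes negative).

δ = 8191.6/6371 = 1.285764 rad (73.6688°).
Converting: φ₁ = -1.009649 rad, θ = 3.661701 rad.
Applying the spherical law of cosines for sides, sin φ₂ = sin φ₁ cos δ + cos φ₁ sin δ cos θ = -0.681224, so φ₂ = -42.9393°.
Then Δλ = atan2(-0.253798, -0.295566) = -2.432077 rad, from sin θ sin δ cos φ₁ over cos δ − sin φ₁ sin φ₂.
λ₂ = -57.2801° + -139.3478° = -196.6279°, normalized to (−180°, 180°] → 163.3721°.

longitude 163.3721°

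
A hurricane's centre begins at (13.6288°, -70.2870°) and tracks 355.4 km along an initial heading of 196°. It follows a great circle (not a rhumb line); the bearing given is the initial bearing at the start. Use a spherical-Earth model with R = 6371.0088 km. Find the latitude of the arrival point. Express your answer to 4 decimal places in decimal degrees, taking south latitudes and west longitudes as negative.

Central angle δ = d/R = 0.055784 rad.
Start latitude φ₁ = 0.237867 rad; initial bearing θ = 3.420845 rad.
sin φ₂ = sin φ₁ cos δ + cos φ₁ sin δ cos θ = (0.235631)(0.998444) + (0.971843)(0.055755)(-0.961262) = 0.183178
φ₂ = asin(0.183178) = 0.184218 rad = 10.5549°.
For the longitude increment, Δλ = atan2( sin θ sin δ cos φ₁, cos δ − sin φ₁ sin φ₂ ) = atan2(-0.014935, 0.955282) = -0.8957°.
λ₂ = -70.2870° + -0.8957° = -71.1827°.

latitude 10.5549°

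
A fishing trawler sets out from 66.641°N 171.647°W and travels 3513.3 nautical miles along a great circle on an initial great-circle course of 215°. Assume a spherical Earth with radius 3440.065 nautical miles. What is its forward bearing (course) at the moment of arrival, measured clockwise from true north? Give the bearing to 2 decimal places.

final bearing 193.43°

Angular distance δ = d/R = 3513.3 / 3440.065 = 1.021289 rad.
With φ₁ = 66.641° = 1.163105 rad and θ = 215° = 3.752458 rad:
Destination latitude: φ₂ = arcsin( sin φ₁ cos δ + cos φ₁ sin δ cos θ ) = arcsin(0.202490) = 11.683°.
Then Δλ = atan2(-0.193938, 0.336374) = -0.523001 rad, from sin θ sin δ cos φ₁ over cos δ − sin φ₁ sin φ₂.
λ₂ = -171.647° + -29.966° = -201.613°, normalized to (−180°, 180°] → 158.387°.
The forward bearing on arrival equals the back-azimuth from the destination plus 180°.
Back-azimuth from P₂ (11.68°, 158.39°) to P₁ (66.64°, -171.65°), with Δλ' = λ₁ − λ₂ = -330.03°: atan2( sin Δλ' cos φ₁ , cos φ₂ sin φ₁ − sin φ₂ cos φ₁ cos Δλ' ) = 13.43°.
Final bearing = (13.43° + 180°) mod 360° = 193.43°.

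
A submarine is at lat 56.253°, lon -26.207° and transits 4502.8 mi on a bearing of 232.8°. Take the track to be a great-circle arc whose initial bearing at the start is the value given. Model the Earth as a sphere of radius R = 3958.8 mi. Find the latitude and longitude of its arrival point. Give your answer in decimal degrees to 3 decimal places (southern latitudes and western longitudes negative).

latitude 2.543°, longitude -72.560°

δ = 4502.8/3958.8 = 1.137415 rad (65.1691°).
Converting: φ₁ = 0.981800 rad, θ = 4.063126 rad.
sin φ₂ = sin φ₁ cos δ + cos φ₁ sin δ cos θ = (0.831499)(0.419942) + (0.555527)(0.907551)(-0.604599) = 0.044361
φ₂ = asin(0.044361) = 0.044375 rad = 2.543°.
For the longitude increment, Δλ = atan2( sin θ sin δ cos φ₁, cos δ − sin φ₁ sin φ₂ ) = atan2(-0.401586, 0.383056) = -46.353°.
λ₂ = -26.207° + -46.353° = -72.560°.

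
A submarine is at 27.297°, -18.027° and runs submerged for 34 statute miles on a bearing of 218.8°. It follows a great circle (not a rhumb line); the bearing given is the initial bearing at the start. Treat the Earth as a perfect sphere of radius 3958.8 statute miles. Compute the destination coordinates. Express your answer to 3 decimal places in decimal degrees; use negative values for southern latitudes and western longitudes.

Central angle δ = d/R = 0.008588 rad.
Converting: φ₁ = 0.476423 rad, θ = 3.818780 rad.
sin φ₂ = sin φ₁ cos δ + cos φ₁ sin δ cos θ = (0.458603)(0.999963) + (0.888641)(0.008588)(-0.779338) = 0.452638
φ₂ = asin(0.452638) = 0.469722 rad = 26.913°.
Δλ = atan2( sin θ sin δ cos φ₁ , cos δ − sin φ₁ sin φ₂ ) = atan2(-0.004782, 0.792382) = -0.006035 rad = -0.346°.
λ₂ = λ₁ + Δλ = -18.373°.

latitude 26.913°, longitude -18.373°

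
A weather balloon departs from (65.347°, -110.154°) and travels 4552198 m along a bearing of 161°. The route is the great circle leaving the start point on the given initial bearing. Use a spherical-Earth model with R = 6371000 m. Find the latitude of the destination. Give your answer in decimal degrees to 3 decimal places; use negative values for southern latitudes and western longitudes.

latitude 25.349°

δ = 4552198/6371000 = 0.714519 rad (40.9389°).
With φ₁ = 65.347° = 1.140520 rad and θ = 161° = 2.809980 rad:
sin φ₂ = sin φ₁ cos δ + cos φ₁ sin δ cos θ = (0.908851)(0.755409) + (0.417122)(0.655254)(-0.945519) = 0.428124
φ₂ = asin(0.428124) = 0.442416 rad = 25.349°.
For the longitude increment, Δλ = atan2( sin θ sin δ cos φ₁, cos δ − sin φ₁ sin φ₂ ) = atan2(0.088984, 0.366308) = 13.654°.
λ₂ = λ₁ + Δλ = -96.500°.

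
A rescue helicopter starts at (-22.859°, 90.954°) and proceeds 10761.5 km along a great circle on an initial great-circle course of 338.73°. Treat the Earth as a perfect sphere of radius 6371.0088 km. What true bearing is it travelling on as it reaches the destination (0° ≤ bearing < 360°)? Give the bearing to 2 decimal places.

δ = 10761.5/6371.0088 = 1.689136 rad (96.7804°).
Converting: φ₁ = -0.398965 rad, θ = 5.911954 rad.
Destination latitude: φ₂ = arcsin( sin φ₁ cos δ + cos φ₁ sin δ cos θ ) = arcsin(0.898553) = 63.968°.
Δλ = atan2( sin θ sin δ cos φ₁ , cos δ − sin φ₁ sin φ₂ ) = atan2(-0.331935, 0.230992) = -0.962830 rad = -55.166°.
λ₂ = 90.954° + -55.166° = 35.788°.
The forward bearing on arrival equals the back-azimuth from the destination plus 180°.
Back-azimuth from P₂ (63.97°, 35.79°) to P₁ (-22.86°, 90.95°), with Δλ' = λ₁ − λ₂ = 55.17°: atan2( sin Δλ' cos φ₁ , cos φ₂ sin φ₁ − sin φ₂ cos φ₁ cos Δλ' ) = 130.39°.
Final bearing = (130.39° + 180°) mod 360° = 310.39°.

final bearing 310.39°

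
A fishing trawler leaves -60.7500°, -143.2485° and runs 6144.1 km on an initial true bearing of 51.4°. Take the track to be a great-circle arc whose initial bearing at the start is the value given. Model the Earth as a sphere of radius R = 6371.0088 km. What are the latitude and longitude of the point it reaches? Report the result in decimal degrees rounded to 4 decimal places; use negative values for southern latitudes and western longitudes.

latitude -14.2864°, longitude -101.7449°

Angular distance δ = d/R = 6144.1 / 6371.0088 = 0.964384 rad.
Start latitude φ₁ = -1.060288 rad; initial bearing θ = 0.897099 rad.
Destination latitude: φ₂ = arcsin( sin φ₁ cos δ + cos φ₁ sin δ cos θ ) = arcsin(-0.246768) = -14.2864°.
Δλ = atan2( sin θ sin δ cos φ₁ , cos δ − sin φ₁ sin φ₂ ) = atan2(0.313780, 0.354619) = 0.724375 rad = 41.5036°.
λ₂ = -143.2485° + 41.5036° = -101.7449°.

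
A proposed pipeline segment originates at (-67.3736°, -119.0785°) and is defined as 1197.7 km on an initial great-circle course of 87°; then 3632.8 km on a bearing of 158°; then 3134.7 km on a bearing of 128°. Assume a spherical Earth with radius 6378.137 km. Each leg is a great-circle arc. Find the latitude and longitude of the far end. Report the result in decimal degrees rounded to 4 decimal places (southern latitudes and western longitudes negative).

Apply the spherical direct solution leg by leg, carrying full precision between legs.
Leg 1: from (-67.3736°, -119.0785°), δ = 1197.7/6378.137 = 0.187782 rad, θ = 87° → φ = -64.5617°, λ = -93.3562°.
Leg 2: from (-64.5617°, -93.3562°), δ = 3632.8/6378.137 = 0.569571 rad, θ = 158° → φ = -77.2279°, λ = 20.6095°.
Leg 3: from (-77.2279°, 20.6095°), δ = 3134.7/6378.137 = 0.491476 rad, θ = 128° → φ = -67.5264°, λ = 123.9886°.

latitude -67.5264°, longitude 123.9886°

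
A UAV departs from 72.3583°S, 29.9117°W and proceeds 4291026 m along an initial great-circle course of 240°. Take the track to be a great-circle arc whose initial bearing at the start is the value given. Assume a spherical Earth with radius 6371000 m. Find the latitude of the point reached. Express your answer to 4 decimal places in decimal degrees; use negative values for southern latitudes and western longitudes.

Angular distance δ = d/R = 4291026 / 6371000 = 0.673525 rad.
Converting: φ₁ = -1.262891 rad, θ = 4.188790 rad.
Destination latitude: φ₂ = arcsin( sin φ₁ cos δ + cos φ₁ sin δ cos θ ) = arcsin(-0.839385) = -57.0753°.
Then Δλ = atan2(-0.163709, -0.018281) = -1.682006 rad, from sin θ sin δ cos φ₁ over cos δ − sin φ₁ sin φ₂.
λ₂ = λ₁ + Δλ = -126.2836°.

latitude -57.0753°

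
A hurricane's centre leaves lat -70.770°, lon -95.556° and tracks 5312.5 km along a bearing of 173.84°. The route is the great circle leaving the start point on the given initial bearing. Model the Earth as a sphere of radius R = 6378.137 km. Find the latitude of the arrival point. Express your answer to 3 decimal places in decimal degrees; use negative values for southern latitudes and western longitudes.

latitude -61.338°

Angular distance δ = d/R = 5312.5 / 6378.137 = 0.832923 rad.
Start latitude φ₁ = -1.235170 rad; initial bearing θ = 3.034080 rad.
Destination latitude: φ₂ = arcsin( sin φ₁ cos δ + cos φ₁ sin δ cos θ ) = arcsin(-0.877468) = -61.338°.
Then Δλ = atan2(0.026150, -0.155794) = 2.975294 rad, from sin θ sin δ cos φ₁ over cos δ − sin φ₁ sin φ₂.
λ₂ = -95.556° + 170.472° = 74.916°.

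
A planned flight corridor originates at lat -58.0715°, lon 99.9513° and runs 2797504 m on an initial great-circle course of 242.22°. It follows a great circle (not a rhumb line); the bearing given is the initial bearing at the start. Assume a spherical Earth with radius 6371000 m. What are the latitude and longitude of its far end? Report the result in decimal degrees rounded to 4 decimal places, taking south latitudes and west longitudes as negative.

latitude -60.8074°, longitude 49.4940°

Angular distance δ = d/R = 2797504 / 6371000 = 0.439100 rad.
Start latitude φ₁ = -1.013539 rad; initial bearing θ = 4.227537 rad.
Applying the spherical law of cosines for sides, sin φ₂ = sin φ₁ cos δ + cos φ₁ sin δ cos θ = -0.872985, so φ₂ = -60.8074°.
Then Δλ = atan2(-0.198918, 0.164225) = -0.880646 rad, from sin θ sin δ cos φ₁ over cos δ − sin φ₁ sin φ₂.
λ₂ = λ₁ + Δλ = 49.4940°.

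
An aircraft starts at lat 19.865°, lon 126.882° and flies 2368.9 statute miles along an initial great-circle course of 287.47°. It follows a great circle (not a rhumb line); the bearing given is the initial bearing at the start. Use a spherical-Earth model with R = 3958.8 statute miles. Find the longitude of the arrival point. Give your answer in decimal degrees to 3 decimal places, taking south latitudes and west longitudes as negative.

δ = 2368.9/3958.8 = 0.598388 rad (34.2851°).
Start latitude φ₁ = 0.346710 rad; initial bearing θ = 5.017298 rad.
sin φ₂ = sin φ₁ cos δ + cos φ₁ sin δ cos θ = (0.339805)(0.826245) + (0.940496)(0.563312)(0.300206) = 0.439809
φ₂ = asin(0.439809) = 0.455386 rad = 26.092°.
For the longitude increment, Δλ = atan2( sin θ sin δ cos φ₁, cos δ − sin φ₁ sin φ₂ ) = atan2(-0.505355, 0.676795) = -36.748°.
λ₂ = 126.882° + -36.748° = 90.134°.

longitude 90.134°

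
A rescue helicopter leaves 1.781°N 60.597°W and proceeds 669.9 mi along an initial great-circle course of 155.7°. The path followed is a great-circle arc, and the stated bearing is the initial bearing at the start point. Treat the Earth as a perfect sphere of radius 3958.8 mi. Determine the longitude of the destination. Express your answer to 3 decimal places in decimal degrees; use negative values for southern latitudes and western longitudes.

longitude -56.593°

Central angle δ = d/R = 0.169218 rad.
With φ₁ = 1.781° = 0.031084 rad and θ = 155.7° = 2.717478 rad:
Destination latitude: φ₂ = arcsin( sin φ₁ cos δ + cos φ₁ sin δ cos θ ) = arcsin(-0.122781) = -7.053°.
Δλ = atan2( sin θ sin δ cos φ₁ , cos δ − sin φ₁ sin φ₂ ) = atan2(0.069270, 0.989533) = 0.069889 rad = 4.004°.
λ₂ = λ₁ + Δλ = -56.593°.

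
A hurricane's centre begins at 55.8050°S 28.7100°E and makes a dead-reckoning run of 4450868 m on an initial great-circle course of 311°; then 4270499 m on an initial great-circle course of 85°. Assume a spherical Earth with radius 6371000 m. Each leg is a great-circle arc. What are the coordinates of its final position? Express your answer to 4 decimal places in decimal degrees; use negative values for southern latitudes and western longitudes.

latitude -15.1164°, longitude 36.6641°

Apply the spherical direct solution leg by leg, carrying full precision between legs.
Leg 1: from (-55.8050°, 28.7100°), δ = 4450868/6371000 = 0.698614 rad, θ = 311° → φ = -23.3422°, λ = -3.2053°.
Leg 2: from (-23.3422°, -3.2053°), δ = 4270499/6371000 = 0.670303 rad, θ = 85° → φ = -15.1164°, λ = 36.6641°.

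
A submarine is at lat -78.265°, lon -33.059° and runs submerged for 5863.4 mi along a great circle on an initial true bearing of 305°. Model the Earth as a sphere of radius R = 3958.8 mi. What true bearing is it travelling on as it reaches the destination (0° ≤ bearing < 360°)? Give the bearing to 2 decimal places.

Angular distance δ = d/R = 5863.4 / 3958.8 = 1.481105 rad.
Converting: φ₁ = -1.365982 rad, θ = 5.323254 rad.
Applying the spherical law of cosines for sides, sin φ₂ = sin φ₁ cos δ + cos φ₁ sin δ cos θ = 0.028490, so φ₂ = 1.633°.
Δλ = atan2( sin θ sin δ cos φ₁ , cos δ − sin φ₁ sin φ₂ ) = atan2(-0.165934, 0.117465) = -0.954787 rad = -54.705°.
λ₂ = -33.059° + -54.705° = -87.764°.
The forward bearing on arrival equals the back-azimuth from the destination plus 180°.
Back-azimuth from P₂ (1.63°, -87.76°) to P₁ (-78.27°, -33.06°), with Δλ' = λ₁ − λ₂ = 54.71°: atan2( sin Δλ' cos φ₁ , cos φ₂ sin φ₁ − sin φ₂ cos φ₁ cos Δλ' ) = 170.41°.
Final bearing = (170.41° + 180°) mod 360° = 350.41°.

final bearing 350.41°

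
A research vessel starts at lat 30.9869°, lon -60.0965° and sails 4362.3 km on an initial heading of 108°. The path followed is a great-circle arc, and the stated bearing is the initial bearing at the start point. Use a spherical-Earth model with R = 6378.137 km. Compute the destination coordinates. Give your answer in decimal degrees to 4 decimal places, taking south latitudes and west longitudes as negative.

latitude 13.3947°, longitude -21.9456°

Angular distance δ = d/R = 4362.3 / 6378.137 = 0.683946 rad.
With φ₁ = 30.9869° = 0.540823 rad and θ = 108° = 1.884956 rad:
sin φ₂ = sin φ₁ cos δ + cos φ₁ sin δ cos θ = (0.514842)(0.775086) + (0.857285)(0.631856)(-0.309017) = 0.231658
φ₂ = asin(0.231658) = 0.233782 rad = 13.3947°.
Δλ = atan2( sin θ sin δ cos φ₁ , cos δ − sin φ₁ sin φ₂ ) = atan2(0.515169, 0.655818) = 0.665859 rad = 38.1509°.
λ₂ = λ₁ + Δλ = -21.9456°.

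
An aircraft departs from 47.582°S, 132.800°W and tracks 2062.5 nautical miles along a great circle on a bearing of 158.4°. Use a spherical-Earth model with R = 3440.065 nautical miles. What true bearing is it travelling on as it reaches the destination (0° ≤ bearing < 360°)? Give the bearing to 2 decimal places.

Central angle δ = d/R = 0.599553 rad.
Converting: φ₁ = -0.830463 rad, θ = 2.764602 rad.
Applying the spherical law of cosines for sides, sin φ₂ = sin φ₁ cos δ + cos φ₁ sin δ cos θ = -0.963378, so φ₂ = -74.446°.
Δλ = atan2( sin θ sin δ cos φ₁ , cos δ − sin φ₁ sin φ₂ ) = atan2(0.140116, 0.114381) = 0.886179 rad = 50.774°.
Hence λ₂ = -132.800° + 50.774° = -82.026°.
The forward bearing on arrival equals the back-azimuth from the destination plus 180°.
Back-azimuth from P₂ (-74.45°, -82.03°) to P₁ (-47.58°, -132.80°), with Δλ' = λ₁ − λ₂ = -50.77°: atan2( sin Δλ' cos φ₁ , cos φ₂ sin φ₁ − sin φ₂ cos φ₁ cos Δλ' ) = 292.18°.
Final bearing = (292.18° + 180°) mod 360° = 112.18°.

final bearing 112.18°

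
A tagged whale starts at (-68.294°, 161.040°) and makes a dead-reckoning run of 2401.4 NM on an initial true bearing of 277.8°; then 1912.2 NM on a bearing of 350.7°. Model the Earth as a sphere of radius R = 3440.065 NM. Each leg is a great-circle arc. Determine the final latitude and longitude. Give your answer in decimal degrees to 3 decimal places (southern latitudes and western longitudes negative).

latitude -11.253°, longitude 95.831°

Apply the spherical direct solution leg by leg, carrying full precision between legs.
Leg 1: from (-68.294°, 161.040°), δ = 2401.4/3440.065 = 0.698068 rad, θ = 277.8° → φ = -42.805°, λ = 100.818°.
Leg 2: from (-42.805°, 100.818°), δ = 1912.2/3440.065 = 0.555862 rad, θ = 350.7° → φ = -11.253°, λ = 95.831°.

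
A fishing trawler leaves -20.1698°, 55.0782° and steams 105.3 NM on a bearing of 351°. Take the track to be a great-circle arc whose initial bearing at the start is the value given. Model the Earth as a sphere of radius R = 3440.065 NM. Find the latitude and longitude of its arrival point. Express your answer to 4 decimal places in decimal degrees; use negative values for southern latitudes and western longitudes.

δ = 105.3/3440.065 = 0.030610 rad (1.7538°).
Start latitude φ₁ = -0.352029 rad; initial bearing θ = 6.126106 rad.
sin φ₂ = sin φ₁ cos δ + cos φ₁ sin δ cos θ = (-0.344803)(0.999532) + (0.938675)(0.030605)(0.987688) = -0.316267
φ₂ = asin(-0.316267) = -0.321792 rad = -18.4373°.
Δλ = atan2( sin θ sin δ cos φ₁ , cos δ − sin φ₁ sin φ₂ ) = atan2(-0.004494, 0.890481) = -0.005047 rad = -0.2892°.
λ₂ = 55.0782° + -0.2892° = 54.7890°.

latitude -18.4373°, longitude 54.7890°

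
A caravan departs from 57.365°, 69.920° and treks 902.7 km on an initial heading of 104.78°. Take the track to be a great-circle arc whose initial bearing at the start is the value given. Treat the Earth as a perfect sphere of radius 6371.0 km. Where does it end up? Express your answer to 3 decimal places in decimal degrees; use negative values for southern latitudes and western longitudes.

δ = 902.7/6371 = 0.141689 rad (8.1182°).
With φ₁ = 57.365° = 1.001208 rad and θ = 104.78° = 1.828756 rad:
Applying the spherical law of cosines for sides, sin φ₂ = sin φ₁ cos δ + cos φ₁ sin δ cos θ = 0.814256, so φ₂ = 54.514°.
Then Δλ = atan2(0.073636, 0.304275) = 0.237438 rad, from sin θ sin δ cos φ₁ over cos δ − sin φ₁ sin φ₂.
Hence λ₂ = 69.920° + 13.604° = 83.524°.

latitude 54.514°, longitude 83.524°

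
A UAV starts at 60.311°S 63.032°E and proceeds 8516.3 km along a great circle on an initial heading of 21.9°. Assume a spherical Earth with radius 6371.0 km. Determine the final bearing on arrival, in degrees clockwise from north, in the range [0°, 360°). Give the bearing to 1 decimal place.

final bearing 11.0°

Angular distance δ = d/R = 8516.3 / 6371 = 1.336729 rad.
With φ₁ = -60.311° = -1.052626 rad and θ = 21.9° = 0.382227 rad:
Destination latitude: φ₂ = arcsin( sin φ₁ cos δ + cos φ₁ sin δ cos θ ) = arcsin(0.245529) = 14.213°.
Δλ = atan2( sin θ sin δ cos φ₁ , cos δ − sin φ₁ sin φ₂ ) = atan2(0.179700, 0.445234) = 0.383613 rad = 21.979°.
λ₂ = 63.032° + 21.979° = 85.011°.
The forward bearing on arrival equals the back-azimuth from the destination plus 180°.
Back-azimuth from P₂ (14.2°, 85.0°) to P₁ (-60.3°, 63.0°), with Δλ' = λ₁ − λ₂ = -22.0°: atan2( sin Δλ' cos φ₁ , cos φ₂ sin φ₁ − sin φ₂ cos φ₁ cos Δλ' ) = 191.0°.
Final bearing = (191.0° + 180°) mod 360° = 11.0°.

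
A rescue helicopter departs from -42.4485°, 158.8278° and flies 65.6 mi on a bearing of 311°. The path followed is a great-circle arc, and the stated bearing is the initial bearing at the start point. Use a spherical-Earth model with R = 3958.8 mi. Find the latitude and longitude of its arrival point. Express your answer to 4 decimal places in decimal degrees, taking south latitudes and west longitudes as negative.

latitude -41.8216°, longitude 157.8663°

Central angle δ = d/R = 0.016571 rad.
With φ₁ = -42.4485° = -0.740866 rad and θ = 311° = 5.427974 rad:
Destination latitude: φ₂ = arcsin( sin φ₁ cos δ + cos φ₁ sin δ cos θ ) = arcsin(-0.666813) = -41.8216°.
For the longitude increment, Δλ = atan2( sin θ sin δ cos φ₁, cos δ − sin φ₁ sin φ₂ ) = atan2(-0.009228, 0.549812) = -0.9615°.
λ₂ = 158.8278° + -0.9615° = 157.8663°.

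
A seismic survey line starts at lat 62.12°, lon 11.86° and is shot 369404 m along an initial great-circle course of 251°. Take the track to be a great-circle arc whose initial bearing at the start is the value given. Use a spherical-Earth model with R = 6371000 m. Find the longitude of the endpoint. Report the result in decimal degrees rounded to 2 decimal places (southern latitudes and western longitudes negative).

longitude 5.39°

δ = 369404/6371000 = 0.057982 rad (3.3221°).
With φ₁ = 62.12° = 1.084199 rad and θ = 251° = 4.380776 rad:
Applying the spherical law of cosines for sides, sin φ₂ = sin φ₁ cos δ + cos φ₁ sin δ cos θ = 0.873621, so φ₂ = 60.88°.
For the longitude increment, Δλ = atan2( sin θ sin δ cos φ₁, cos δ − sin φ₁ sin φ₂ ) = atan2(-0.025622, 0.226101) = -6.47°.
λ₂ = 11.86° + -6.47° = 5.39°.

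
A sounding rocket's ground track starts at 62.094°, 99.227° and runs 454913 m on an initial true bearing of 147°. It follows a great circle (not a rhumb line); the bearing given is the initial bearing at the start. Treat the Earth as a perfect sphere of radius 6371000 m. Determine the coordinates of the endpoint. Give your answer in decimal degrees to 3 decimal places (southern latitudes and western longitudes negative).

δ = 454913/6371000 = 0.071404 rad (4.0911°).
Converting: φ₁ = 1.083745 rad, θ = 2.565634 rad.
Applying the spherical law of cosines for sides, sin φ₂ = sin φ₁ cos δ + cos φ₁ sin δ cos θ = 0.853461, so φ₂ = 58.590°.
For the longitude increment, Δλ = atan2( sin θ sin δ cos φ₁, cos δ − sin φ₁ sin φ₂ ) = atan2(0.018186, 0.243234) = 4.276°.
Hence λ₂ = 99.227° + 4.276° = 103.503°.

latitude 58.590°, longitude 103.503°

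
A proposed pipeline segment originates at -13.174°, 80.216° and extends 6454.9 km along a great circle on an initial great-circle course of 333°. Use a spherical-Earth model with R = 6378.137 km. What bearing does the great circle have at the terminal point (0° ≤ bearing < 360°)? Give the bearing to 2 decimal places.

final bearing 325.91°

The arc subtends δ = 6454.9/6378.137 = 1.012035 rad at the centre.
Start latitude φ₁ = -0.229930 rad; initial bearing θ = 5.811946 rad.
Applying the spherical law of cosines for sides, sin φ₂ = sin φ₁ cos δ + cos φ₁ sin δ cos θ = 0.614790, so φ₂ = 37.937°.
Then Δλ = atan2(-0.374813, 0.670252) = -0.509889 rad, from sin θ sin δ cos φ₁ over cos δ − sin φ₁ sin φ₂.
Hence λ₂ = 80.216° + -29.214° = 51.002°.
The forward bearing on arrival equals the back-azimuth from the destination plus 180°.
Back-azimuth from P₂ (37.94°, 51.00°) to P₁ (-13.17°, 80.22°), with Δλ' = λ₁ − λ₂ = 29.21°: atan2( sin Δλ' cos φ₁ , cos φ₂ sin φ₁ − sin φ₂ cos φ₁ cos Δλ' ) = 145.91°.
Final bearing = (145.91° + 180°) mod 360° = 325.91°.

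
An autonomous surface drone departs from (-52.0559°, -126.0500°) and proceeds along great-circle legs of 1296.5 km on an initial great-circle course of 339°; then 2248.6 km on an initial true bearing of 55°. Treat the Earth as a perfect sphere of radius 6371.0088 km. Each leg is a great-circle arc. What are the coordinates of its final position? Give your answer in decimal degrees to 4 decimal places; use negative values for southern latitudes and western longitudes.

Apply the spherical direct solution leg by leg, carrying full precision between legs.
Leg 1: from (-52.0559°, -126.0500°), δ = 1296.5/6371.0088 = 0.203500 rad, θ = 339° → φ = -41.0201°, λ = -131.5585°.
Leg 2: from (-41.0201°, -131.5585°), δ = 2248.6/6371.0088 = 0.352943 rad, θ = 55° → φ = -27.7932°, λ = -112.8912°.

latitude -27.7932°, longitude -112.8912°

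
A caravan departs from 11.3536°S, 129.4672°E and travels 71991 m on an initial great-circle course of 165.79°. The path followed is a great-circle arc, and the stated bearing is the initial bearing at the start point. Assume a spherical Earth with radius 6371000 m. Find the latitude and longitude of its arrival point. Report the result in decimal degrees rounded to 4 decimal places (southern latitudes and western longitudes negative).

δ = 71991/6371000 = 0.011300 rad (0.6474°).
Converting: φ₁ = -0.198158 rad, θ = 2.893581 rad.
sin φ₂ = sin φ₁ cos δ + cos φ₁ sin δ cos θ = (-0.196863)(0.999936) + (0.980431)(0.011300)(-0.969403) = -0.207590
φ₂ = asin(-0.207590) = -0.209111 rad = -11.9812°.
For the longitude increment, Δλ = atan2( sin θ sin δ cos φ₁, cos δ − sin φ₁ sin φ₂ ) = atan2(0.002719, 0.959069) = 0.1625°.
λ₂ = λ₁ + Δλ = 129.6297°.

latitude -11.9812°, longitude 129.6297°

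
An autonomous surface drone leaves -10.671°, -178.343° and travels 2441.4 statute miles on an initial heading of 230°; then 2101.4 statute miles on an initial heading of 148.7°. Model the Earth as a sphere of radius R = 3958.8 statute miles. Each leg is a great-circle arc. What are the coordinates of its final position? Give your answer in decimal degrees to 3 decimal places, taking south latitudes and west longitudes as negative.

latitude -54.662°, longitude 177.548°

Apply the spherical direct solution leg by leg, carrying full precision between legs.
Leg 1: from (-10.671°, -178.343°), δ = 2441.4/3958.8 = 0.616702 rad, θ = 230° → φ = -31.090°, λ = 150.502°.
Leg 2: from (-31.090°, 150.502°), δ = 2101.4/3958.8 = 0.530817 rad, θ = 148.7° → φ = -54.662°, λ = 177.548°.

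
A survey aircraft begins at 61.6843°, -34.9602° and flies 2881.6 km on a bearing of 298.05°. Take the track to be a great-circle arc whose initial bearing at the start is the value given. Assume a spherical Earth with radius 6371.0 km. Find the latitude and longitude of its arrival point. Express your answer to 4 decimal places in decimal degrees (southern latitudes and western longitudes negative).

latitude 62.7859°, longitude -92.4609°

Angular distance δ = d/R = 2881.6 / 6371 = 0.452299 rad.
With φ₁ = 61.6843° = 1.076594 rad and θ = 298.05° = 5.201954 rad:
Destination latitude: φ₂ = arcsin( sin φ₁ cos δ + cos φ₁ sin δ cos θ ) = arcsin(0.889304) = 62.7859°.
For the longitude increment, Δλ = atan2( sin θ sin δ cos φ₁, cos δ − sin φ₁ sin φ₂ ) = atan2(-0.182949, 0.116548) = -57.5007°.
λ₂ = -34.9602° + -57.5007° = -92.4609°.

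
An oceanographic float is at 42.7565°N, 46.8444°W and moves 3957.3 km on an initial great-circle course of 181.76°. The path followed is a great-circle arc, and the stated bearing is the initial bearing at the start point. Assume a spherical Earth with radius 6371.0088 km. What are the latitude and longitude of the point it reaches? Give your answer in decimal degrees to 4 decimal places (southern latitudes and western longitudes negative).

latitude 7.1793°, longitude -47.8766°

Central angle δ = d/R = 0.621142 rad.
Converting: φ₁ = 0.746242 rad, θ = 3.172310 rad.
Destination latitude: φ₂ = arcsin( sin φ₁ cos δ + cos φ₁ sin δ cos θ ) = arcsin(0.124975) = 7.1793°.
For the longitude increment, Δλ = atan2( sin θ sin δ cos φ₁, cos δ − sin φ₁ sin φ₂ ) = atan2(-0.013124, 0.728371) = -1.0322°.
Hence λ₂ = -46.8444° + -1.0322° = -47.8766°.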